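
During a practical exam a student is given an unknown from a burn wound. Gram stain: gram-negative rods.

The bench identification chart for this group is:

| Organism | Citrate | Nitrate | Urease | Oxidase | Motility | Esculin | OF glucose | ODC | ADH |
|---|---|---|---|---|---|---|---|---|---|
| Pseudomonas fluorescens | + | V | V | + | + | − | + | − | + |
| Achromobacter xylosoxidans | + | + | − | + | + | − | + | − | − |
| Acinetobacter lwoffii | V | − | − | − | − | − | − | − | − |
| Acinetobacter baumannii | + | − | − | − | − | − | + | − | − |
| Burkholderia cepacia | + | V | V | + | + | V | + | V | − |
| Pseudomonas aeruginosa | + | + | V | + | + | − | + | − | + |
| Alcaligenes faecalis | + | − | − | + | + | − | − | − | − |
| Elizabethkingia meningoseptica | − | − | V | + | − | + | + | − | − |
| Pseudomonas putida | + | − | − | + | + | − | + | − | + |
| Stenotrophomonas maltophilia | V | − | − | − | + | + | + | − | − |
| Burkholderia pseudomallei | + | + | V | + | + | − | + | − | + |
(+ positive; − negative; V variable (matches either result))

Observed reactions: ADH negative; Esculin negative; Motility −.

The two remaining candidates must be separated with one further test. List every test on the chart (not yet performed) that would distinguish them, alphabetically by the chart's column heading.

OF glucose

ADH −: excludes Pseudomonas fluorescens, Pseudomonas aeruginosa, Pseudomonas putida, Burkholderia pseudomallei — 7 left.
Esculin −: excludes Elizabethkingia meningoseptica, Stenotrophomonas maltophilia — 5 left.
Motility −: excludes Achromobacter xylosoxidans, Burkholderia cepacia, Alcaligenes faecalis — 2 left.
Two candidates remain: Acinetobacter baumannii and Acinetobacter lwoffii.
  Citrate: + vs V — variable for at least one, does not separate.
  Nitrate: − vs − — same for both, does not separate.
  Urease: − vs − — same for both, does not separate.
  Oxidase: − vs − — same for both, does not separate.
  OF glucose: Acinetobacter baumannii +, Acinetobacter lwoffii − — discriminates.
  ODC: − vs − — same for both, does not separate.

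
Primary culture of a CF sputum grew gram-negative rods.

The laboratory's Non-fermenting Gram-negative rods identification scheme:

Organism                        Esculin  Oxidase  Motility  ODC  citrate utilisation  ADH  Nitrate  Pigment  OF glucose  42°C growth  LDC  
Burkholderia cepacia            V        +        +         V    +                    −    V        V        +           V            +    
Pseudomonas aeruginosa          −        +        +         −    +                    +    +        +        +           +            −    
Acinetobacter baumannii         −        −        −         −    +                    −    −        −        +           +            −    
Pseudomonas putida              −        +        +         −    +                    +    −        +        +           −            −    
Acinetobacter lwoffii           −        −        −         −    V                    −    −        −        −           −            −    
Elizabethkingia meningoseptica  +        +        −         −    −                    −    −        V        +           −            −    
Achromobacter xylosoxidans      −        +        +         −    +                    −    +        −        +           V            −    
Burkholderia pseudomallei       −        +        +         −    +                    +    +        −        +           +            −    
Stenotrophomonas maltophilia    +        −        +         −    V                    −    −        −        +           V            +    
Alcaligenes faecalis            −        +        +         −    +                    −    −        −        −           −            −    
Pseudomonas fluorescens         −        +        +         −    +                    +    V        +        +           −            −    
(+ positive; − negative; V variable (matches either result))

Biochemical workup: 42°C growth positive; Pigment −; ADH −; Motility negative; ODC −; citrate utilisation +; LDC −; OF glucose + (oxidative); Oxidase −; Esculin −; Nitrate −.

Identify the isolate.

Acinetobacter baumannii

Esculin −: excludes Elizabethkingia meningoseptica, Stenotrophomonas maltophilia — 9 left.
Oxidase −: excludes 7 organisms — 2 left.
Pigment −: all 2 remaining candidates are consistent.
ODC −: all 2 remaining candidates are consistent.
citrate utilisation +: all 2 remaining candidates are consistent.
42°C growth +: excludes Acinetobacter lwoffii — 1 left.
ADH −: the one remaining candidate is consistent.
OF glucose +: the one remaining candidate is consistent.
LDC −: the one remaining candidate is consistent.
Motility −: the one remaining candidate is consistent.
Nitrate −: the one remaining candidate is consistent.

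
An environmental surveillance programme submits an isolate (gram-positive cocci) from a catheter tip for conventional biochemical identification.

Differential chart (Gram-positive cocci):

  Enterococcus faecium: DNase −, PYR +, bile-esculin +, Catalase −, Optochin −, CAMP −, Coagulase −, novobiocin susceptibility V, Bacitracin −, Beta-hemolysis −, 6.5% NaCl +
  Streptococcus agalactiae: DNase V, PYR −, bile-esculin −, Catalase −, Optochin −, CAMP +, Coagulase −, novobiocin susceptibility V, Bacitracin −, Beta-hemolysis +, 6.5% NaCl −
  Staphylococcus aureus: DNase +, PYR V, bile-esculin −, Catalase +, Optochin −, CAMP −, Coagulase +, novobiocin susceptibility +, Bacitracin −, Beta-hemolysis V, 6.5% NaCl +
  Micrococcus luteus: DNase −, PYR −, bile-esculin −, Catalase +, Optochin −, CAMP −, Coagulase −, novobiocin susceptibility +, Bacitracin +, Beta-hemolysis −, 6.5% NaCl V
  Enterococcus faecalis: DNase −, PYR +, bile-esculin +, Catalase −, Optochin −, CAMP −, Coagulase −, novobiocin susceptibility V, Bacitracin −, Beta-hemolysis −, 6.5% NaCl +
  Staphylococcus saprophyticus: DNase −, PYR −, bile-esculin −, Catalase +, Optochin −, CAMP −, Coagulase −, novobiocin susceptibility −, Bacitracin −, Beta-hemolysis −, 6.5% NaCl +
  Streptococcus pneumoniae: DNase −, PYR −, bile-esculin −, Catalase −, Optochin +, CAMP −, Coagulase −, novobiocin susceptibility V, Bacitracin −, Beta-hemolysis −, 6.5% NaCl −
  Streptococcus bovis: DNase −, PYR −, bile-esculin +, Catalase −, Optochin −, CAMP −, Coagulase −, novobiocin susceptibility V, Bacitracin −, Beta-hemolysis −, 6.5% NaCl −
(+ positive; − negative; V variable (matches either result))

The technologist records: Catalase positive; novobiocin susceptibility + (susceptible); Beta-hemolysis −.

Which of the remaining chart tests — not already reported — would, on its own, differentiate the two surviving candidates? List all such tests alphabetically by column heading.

Bacitracin, Coagulase, DNase

Catalase +: excludes 5 organisms — 3 left.
novobiocin susceptibility +: excludes Staphylococcus saprophyticus — 2 left.
Beta-hemolysis −: all 2 remaining candidates are consistent.
Two candidates remain: Micrococcus luteus and Staphylococcus aureus.
  DNase: Micrococcus luteus −, Staphylococcus aureus + — discriminates.
  PYR: − vs V — variable for at least one, does not separate.
  bile-esculin: − vs − — same for both, does not separate.
  Optochin: − vs − — same for both, does not separate.
  CAMP: − vs − — same for both, does not separate.
  Coagulase: Micrococcus luteus −, Staphylococcus aureus + — discriminates.
  Bacitracin: Micrococcus luteus +, Staphylococcus aureus − — discriminates.
  6.5% NaCl: V vs + — variable for at least one, does not separate.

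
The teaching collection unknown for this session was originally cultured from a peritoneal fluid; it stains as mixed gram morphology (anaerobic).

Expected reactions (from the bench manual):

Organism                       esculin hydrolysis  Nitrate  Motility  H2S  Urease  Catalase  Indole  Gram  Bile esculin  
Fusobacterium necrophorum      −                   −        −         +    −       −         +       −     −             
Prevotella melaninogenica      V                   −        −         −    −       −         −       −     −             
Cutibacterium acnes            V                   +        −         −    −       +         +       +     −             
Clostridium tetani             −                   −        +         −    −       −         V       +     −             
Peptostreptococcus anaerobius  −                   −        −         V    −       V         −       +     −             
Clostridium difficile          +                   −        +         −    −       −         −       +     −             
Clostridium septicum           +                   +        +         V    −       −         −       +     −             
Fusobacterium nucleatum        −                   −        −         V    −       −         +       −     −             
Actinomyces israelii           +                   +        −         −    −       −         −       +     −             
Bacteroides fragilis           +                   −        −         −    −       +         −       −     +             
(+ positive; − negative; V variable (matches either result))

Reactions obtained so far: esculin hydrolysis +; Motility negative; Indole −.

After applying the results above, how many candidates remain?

3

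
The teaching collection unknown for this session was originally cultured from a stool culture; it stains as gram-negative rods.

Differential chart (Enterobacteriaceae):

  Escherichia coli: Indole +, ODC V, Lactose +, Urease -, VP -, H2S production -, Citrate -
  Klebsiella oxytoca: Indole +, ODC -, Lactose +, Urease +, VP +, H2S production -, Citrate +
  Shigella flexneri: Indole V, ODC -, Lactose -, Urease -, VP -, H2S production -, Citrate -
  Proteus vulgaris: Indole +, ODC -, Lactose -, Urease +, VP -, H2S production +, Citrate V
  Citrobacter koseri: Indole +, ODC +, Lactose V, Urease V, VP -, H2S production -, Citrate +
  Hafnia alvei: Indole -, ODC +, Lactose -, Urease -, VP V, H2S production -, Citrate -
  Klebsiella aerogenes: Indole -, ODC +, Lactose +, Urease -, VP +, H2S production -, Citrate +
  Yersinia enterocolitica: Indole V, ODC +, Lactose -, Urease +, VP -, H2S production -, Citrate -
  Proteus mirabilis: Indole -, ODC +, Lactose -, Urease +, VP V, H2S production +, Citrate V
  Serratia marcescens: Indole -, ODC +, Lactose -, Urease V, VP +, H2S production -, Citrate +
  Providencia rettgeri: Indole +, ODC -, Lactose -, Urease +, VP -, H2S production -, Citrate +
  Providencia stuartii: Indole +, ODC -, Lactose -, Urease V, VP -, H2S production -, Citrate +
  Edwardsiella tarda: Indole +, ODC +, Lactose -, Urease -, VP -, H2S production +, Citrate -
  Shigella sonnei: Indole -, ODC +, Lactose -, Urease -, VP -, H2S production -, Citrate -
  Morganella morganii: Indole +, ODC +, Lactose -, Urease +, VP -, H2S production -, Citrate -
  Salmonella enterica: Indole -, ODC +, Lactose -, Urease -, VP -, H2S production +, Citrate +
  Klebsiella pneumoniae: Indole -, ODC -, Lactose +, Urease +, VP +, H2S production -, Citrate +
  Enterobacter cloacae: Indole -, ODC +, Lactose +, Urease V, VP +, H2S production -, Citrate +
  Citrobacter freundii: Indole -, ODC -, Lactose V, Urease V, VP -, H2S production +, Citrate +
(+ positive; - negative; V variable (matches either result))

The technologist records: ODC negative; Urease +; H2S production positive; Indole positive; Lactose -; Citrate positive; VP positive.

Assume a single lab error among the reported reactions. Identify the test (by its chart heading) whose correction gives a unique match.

As reported, no row in the chart matches all 7 reactions.
Reversing Citrate → still no organism matches.
Reversing Indole → still no organism matches.
Reversing ODC → still no organism matches.
Reversing VP (to -) → unique match: Proteus vulgaris.
Reversing Urease → still no organism matches.
Reversing H2S production → still no organism matches.
Reversing Lactose → still no organism matches.

VP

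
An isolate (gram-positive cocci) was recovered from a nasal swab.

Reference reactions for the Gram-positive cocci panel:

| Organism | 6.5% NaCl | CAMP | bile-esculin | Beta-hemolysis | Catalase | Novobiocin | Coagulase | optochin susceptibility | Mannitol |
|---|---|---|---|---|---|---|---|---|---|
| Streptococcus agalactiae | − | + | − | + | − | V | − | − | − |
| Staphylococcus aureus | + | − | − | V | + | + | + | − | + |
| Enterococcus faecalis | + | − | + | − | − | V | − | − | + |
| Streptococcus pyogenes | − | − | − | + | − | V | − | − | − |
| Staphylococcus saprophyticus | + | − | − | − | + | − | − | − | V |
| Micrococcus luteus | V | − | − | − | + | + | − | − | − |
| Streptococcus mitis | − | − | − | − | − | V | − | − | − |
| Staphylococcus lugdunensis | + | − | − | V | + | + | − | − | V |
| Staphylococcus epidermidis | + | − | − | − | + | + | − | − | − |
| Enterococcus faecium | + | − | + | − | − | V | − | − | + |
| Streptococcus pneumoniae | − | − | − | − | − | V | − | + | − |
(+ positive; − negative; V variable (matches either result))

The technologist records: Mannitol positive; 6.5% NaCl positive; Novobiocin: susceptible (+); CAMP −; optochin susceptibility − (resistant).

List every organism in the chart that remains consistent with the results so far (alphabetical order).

Enterococcus faecalis, Enterococcus faecium, Staphylococcus aureus, Staphylococcus lugdunensis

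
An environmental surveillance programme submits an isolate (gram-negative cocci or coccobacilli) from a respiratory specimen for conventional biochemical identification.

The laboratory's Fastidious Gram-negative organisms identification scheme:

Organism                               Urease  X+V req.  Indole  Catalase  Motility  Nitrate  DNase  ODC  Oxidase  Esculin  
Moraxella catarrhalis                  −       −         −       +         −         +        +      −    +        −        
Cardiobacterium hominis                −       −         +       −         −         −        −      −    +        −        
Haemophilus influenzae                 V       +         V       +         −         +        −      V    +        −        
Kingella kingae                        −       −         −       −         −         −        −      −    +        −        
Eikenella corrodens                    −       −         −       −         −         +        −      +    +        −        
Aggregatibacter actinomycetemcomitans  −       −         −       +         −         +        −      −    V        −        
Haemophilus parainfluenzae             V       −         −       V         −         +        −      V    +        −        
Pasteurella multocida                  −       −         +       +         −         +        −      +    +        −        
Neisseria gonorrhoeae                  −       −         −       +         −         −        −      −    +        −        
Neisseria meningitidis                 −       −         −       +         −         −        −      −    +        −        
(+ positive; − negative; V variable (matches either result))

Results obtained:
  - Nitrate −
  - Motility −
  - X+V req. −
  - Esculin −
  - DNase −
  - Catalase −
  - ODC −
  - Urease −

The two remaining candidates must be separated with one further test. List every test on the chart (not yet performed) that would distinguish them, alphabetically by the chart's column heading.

Motility −: all 10 remaining candidates are consistent.
Catalase −: excludes 6 organisms — 4 left.
DNase −: all 4 remaining candidates are consistent.
X+V req. −: all 4 remaining candidates are consistent.
ODC −: excludes Eikenella corrodens — 3 left.
Esculin −: all 3 remaining candidates are consistent.
Urease −: all 3 remaining candidates are consistent.
Nitrate −: excludes Haemophilus parainfluenzae — 2 left.
Two candidates remain: Cardiobacterium hominis and Kingella kingae.
  Indole: Cardiobacterium hominis +, Kingella kingae − — discriminates.
  Oxidase: + vs + — same for both, does not separate.

Indole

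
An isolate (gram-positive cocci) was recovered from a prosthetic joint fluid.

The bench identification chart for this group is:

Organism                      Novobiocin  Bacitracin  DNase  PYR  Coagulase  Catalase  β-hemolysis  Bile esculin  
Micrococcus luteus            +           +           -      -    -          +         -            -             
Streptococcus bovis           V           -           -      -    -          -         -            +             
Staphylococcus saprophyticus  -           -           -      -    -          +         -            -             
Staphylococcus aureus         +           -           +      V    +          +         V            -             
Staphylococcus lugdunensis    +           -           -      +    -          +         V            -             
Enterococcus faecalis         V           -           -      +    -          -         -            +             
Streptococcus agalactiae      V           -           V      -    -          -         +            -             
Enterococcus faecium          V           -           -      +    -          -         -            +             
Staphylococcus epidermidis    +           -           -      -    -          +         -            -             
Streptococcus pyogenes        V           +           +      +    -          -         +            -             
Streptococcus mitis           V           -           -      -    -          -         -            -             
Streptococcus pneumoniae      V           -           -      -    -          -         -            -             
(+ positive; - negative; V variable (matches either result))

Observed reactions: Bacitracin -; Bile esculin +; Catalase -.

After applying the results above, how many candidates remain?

Bile esculin +: excludes 9 organisms — 3 left.
Catalase -: all 3 remaining candidates are consistent.
Bacitracin -: all 3 remaining candidates are consistent.
Still consistent: Enterococcus faecalis, Enterococcus faecium, Streptococcus bovis.

3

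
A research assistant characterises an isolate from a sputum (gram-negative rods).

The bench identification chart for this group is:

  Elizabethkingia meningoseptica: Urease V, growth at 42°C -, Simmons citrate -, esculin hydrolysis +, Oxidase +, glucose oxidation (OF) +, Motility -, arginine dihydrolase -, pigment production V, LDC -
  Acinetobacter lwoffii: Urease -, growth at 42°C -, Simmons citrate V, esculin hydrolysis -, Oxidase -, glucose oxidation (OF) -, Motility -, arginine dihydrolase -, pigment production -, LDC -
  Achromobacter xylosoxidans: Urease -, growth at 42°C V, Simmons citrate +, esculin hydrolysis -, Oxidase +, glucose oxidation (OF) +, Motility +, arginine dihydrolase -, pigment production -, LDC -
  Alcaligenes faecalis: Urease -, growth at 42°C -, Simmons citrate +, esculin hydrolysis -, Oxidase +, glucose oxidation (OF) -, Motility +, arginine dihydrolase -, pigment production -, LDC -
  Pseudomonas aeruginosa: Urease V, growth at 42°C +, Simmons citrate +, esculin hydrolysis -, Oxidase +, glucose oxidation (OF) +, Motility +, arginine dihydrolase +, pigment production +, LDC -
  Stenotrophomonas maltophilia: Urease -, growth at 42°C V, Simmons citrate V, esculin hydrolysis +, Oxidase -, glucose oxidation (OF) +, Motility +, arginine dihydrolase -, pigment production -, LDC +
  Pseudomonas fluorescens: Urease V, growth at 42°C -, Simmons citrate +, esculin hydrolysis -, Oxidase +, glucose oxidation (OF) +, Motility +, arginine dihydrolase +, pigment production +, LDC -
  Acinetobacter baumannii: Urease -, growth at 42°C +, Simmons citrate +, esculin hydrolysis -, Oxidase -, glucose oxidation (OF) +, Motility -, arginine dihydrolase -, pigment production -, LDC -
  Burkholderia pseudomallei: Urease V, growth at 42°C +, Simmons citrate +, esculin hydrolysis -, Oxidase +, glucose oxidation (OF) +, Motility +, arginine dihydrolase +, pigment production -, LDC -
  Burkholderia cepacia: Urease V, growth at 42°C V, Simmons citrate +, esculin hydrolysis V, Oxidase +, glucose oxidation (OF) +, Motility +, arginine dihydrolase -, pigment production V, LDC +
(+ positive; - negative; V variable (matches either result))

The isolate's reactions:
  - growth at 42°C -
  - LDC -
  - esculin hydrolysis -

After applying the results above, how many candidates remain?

growth at 42°C -: excludes Pseudomonas aeruginosa, Acinetobacter baumannii, Burkholderia pseudomallei — 7 left.
LDC -: excludes Stenotrophomonas maltophilia, Burkholderia cepacia — 5 left.
esculin hydrolysis -: excludes Elizabethkingia meningoseptica — 4 left.
Still consistent: Achromobacter xylosoxidans, Acinetobacter lwoffii, Alcaligenes faecalis, Pseudomonas fluorescens.

4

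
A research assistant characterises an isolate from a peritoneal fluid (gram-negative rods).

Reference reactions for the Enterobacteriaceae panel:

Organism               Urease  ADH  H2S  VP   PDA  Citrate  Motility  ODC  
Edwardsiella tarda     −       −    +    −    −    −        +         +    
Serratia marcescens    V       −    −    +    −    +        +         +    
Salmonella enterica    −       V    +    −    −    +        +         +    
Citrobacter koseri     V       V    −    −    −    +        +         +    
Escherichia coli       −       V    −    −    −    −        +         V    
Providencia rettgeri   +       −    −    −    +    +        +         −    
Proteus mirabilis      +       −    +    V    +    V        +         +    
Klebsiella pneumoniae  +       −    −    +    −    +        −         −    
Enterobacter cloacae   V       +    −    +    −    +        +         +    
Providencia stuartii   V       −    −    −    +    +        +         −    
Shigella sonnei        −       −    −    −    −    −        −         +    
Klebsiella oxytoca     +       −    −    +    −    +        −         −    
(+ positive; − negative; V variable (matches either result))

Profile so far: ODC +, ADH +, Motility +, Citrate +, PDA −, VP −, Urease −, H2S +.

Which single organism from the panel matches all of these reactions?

Salmonella enterica

VP −: excludes Serratia marcescens, Klebsiella pneumoniae, Enterobacter cloacae, Klebsiella oxytoca — 8 left.
ODC +: excludes Providencia rettgeri, Providencia stuartii — 6 left.
PDA −: excludes Proteus mirabilis — 5 left.
ADH +: excludes Edwardsiella tarda, Shigella sonnei — 3 left.
Motility +: all 3 remaining candidates are consistent.
Citrate +: excludes Escherichia coli — 2 left.
Urease −: all 2 remaining candidates are consistent.
H2S +: excludes Citrobacter koseri — 1 left.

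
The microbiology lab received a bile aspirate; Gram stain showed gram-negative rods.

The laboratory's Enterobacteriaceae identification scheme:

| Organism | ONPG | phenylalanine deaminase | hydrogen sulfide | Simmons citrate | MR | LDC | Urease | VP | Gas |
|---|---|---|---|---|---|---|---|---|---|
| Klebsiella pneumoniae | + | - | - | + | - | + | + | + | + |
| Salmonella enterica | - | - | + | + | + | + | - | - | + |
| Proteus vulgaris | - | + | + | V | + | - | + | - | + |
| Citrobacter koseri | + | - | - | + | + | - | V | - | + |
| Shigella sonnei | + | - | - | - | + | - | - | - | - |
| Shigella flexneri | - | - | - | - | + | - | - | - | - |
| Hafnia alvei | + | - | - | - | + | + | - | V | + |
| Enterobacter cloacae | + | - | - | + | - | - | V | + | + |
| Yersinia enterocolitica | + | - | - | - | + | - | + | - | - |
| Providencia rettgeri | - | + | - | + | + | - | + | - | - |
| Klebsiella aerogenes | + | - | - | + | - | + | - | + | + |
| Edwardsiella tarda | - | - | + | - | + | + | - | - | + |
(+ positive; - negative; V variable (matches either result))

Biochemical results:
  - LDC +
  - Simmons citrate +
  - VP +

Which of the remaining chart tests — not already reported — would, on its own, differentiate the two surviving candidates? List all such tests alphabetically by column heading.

Urease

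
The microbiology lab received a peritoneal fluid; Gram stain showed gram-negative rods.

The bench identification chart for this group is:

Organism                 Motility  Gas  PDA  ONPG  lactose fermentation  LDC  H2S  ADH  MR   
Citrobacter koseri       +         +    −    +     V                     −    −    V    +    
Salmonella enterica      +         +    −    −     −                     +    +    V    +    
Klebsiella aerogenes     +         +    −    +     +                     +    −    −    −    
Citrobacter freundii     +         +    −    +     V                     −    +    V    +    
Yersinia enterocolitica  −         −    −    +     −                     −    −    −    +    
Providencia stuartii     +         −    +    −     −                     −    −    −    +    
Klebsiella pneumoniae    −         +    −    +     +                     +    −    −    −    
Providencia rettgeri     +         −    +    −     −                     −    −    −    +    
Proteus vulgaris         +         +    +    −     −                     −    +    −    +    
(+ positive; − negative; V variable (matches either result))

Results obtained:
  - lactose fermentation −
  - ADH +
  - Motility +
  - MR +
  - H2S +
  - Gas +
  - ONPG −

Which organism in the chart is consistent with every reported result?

ONPG −: excludes 5 organisms — 4 left.
lactose fermentation −: all 4 remaining candidates are consistent.
Motility +: all 4 remaining candidates are consistent.
ADH +: excludes Providencia stuartii, Providencia rettgeri, Proteus vulgaris — 1 left.
Gas +: the one remaining candidate is consistent.
MR +: the one remaining candidate is consistent.
H2S +: the one remaining candidate is consistent.

Salmonella enterica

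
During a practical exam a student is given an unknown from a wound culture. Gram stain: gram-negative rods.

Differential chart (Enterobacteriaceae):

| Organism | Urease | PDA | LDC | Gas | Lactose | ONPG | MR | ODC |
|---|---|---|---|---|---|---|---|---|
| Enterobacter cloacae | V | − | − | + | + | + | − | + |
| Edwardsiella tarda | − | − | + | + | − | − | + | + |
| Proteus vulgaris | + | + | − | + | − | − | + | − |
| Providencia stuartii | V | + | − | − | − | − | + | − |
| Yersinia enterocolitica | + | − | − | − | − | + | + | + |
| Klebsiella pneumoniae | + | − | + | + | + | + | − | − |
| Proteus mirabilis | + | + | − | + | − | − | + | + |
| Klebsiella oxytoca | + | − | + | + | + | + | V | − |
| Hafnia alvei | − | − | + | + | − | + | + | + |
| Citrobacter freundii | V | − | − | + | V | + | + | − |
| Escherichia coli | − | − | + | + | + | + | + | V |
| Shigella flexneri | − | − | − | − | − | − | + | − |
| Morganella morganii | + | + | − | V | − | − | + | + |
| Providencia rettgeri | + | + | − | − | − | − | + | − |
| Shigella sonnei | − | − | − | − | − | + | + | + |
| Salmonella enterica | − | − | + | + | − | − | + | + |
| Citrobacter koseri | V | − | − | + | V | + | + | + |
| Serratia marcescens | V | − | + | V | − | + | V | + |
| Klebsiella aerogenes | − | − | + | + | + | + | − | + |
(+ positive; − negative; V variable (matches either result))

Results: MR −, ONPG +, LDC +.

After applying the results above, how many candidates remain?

4

MR −: excludes 14 organisms — 5 left.
ONPG +: all 5 remaining candidates are consistent.
LDC +: excludes Enterobacter cloacae — 4 left.
Still consistent: Klebsiella aerogenes, Klebsiella oxytoca, Klebsiella pneumoniae, Serratia marcescens.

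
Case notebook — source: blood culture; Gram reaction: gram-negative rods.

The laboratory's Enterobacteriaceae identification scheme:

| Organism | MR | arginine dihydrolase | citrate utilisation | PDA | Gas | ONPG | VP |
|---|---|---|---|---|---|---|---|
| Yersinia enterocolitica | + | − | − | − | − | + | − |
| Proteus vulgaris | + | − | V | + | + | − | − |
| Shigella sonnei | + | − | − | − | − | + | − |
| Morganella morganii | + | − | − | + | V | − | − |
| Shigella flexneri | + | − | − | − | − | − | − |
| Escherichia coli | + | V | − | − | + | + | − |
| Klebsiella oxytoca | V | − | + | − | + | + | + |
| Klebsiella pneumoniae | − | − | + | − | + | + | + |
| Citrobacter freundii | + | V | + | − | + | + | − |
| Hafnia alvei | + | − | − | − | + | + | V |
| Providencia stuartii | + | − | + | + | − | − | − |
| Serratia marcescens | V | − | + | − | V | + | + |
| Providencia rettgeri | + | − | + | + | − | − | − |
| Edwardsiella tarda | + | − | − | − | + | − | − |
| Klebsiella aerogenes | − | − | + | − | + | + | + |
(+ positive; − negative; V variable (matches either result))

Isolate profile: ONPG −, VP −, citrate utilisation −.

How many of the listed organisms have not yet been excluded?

4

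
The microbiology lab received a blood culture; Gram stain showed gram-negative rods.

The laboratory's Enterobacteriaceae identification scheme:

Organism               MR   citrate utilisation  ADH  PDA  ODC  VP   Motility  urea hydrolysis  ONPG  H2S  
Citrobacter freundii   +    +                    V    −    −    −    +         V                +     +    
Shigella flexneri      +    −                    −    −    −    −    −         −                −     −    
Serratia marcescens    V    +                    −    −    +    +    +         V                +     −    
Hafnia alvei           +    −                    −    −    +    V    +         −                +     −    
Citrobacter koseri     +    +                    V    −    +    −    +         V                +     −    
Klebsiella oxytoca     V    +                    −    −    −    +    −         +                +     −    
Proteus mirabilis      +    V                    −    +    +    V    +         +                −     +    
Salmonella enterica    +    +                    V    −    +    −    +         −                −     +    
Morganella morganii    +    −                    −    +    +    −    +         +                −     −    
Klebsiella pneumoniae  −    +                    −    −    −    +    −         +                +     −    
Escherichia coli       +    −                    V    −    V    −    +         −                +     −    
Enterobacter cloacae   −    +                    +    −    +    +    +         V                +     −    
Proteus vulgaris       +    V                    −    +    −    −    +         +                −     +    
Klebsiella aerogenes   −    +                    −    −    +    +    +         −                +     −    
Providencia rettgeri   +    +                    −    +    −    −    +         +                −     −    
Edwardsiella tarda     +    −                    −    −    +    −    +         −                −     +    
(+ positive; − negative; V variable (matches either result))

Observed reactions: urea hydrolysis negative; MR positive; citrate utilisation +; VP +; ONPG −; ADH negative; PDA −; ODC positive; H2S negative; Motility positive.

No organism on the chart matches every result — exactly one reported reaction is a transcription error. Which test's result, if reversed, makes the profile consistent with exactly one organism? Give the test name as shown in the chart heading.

As reported, no row in the chart matches all 10 reactions.
Reversing H2S → still no organism matches.
Reversing citrate utilisation → still no organism matches.
Reversing PDA → still no organism matches.
Reversing urea hydrolysis → still no organism matches.
Reversing VP → still no organism matches.
Reversing Motility → still no organism matches.
Reversing ONPG (to +) → unique match: Serratia marcescens.
Reversing MR → still no organism matches.
Reversing ODC → still no organism matches.
Reversing ADH → still no organism matches.

ONPG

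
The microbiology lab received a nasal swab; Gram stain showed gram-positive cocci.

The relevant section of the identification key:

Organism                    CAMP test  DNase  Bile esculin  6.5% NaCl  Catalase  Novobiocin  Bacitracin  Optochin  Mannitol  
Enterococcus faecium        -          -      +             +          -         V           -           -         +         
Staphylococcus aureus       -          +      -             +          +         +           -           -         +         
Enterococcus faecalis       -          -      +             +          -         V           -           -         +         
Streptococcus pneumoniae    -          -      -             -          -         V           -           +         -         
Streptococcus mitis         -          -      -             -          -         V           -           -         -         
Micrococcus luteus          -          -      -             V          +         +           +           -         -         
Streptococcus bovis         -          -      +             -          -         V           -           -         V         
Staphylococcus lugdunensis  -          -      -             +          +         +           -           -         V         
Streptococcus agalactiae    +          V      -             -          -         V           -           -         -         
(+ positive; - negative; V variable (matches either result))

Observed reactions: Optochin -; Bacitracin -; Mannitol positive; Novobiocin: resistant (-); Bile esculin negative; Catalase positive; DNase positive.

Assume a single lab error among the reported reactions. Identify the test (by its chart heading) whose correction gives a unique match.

Novobiocin

As reported, no row in the chart matches all 7 reactions.
Reversing Bile esculin → still no organism matches.
Reversing Mannitol → still no organism matches.
Reversing Catalase → still no organism matches.
Reversing Novobiocin (to +) → unique match: Staphylococcus aureus.
Reversing Optochin → still no organism matches.
Reversing DNase → still no organism matches.
Reversing Bacitracin → still no organism matches.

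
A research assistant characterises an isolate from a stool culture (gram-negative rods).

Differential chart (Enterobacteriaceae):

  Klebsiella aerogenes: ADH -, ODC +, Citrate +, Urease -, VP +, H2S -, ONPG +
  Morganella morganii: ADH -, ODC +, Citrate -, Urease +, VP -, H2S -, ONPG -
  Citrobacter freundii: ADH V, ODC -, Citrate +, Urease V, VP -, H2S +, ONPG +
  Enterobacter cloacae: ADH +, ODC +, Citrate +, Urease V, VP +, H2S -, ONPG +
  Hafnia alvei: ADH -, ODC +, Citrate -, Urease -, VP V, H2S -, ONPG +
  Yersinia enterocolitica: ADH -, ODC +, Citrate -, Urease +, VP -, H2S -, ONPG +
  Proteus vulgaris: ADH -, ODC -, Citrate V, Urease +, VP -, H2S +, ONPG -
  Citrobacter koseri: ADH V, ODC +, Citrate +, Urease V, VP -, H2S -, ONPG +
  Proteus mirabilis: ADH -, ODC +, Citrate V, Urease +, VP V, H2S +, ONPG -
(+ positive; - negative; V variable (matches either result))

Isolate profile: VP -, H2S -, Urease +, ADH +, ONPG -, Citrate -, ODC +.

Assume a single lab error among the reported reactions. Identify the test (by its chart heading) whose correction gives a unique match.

ADH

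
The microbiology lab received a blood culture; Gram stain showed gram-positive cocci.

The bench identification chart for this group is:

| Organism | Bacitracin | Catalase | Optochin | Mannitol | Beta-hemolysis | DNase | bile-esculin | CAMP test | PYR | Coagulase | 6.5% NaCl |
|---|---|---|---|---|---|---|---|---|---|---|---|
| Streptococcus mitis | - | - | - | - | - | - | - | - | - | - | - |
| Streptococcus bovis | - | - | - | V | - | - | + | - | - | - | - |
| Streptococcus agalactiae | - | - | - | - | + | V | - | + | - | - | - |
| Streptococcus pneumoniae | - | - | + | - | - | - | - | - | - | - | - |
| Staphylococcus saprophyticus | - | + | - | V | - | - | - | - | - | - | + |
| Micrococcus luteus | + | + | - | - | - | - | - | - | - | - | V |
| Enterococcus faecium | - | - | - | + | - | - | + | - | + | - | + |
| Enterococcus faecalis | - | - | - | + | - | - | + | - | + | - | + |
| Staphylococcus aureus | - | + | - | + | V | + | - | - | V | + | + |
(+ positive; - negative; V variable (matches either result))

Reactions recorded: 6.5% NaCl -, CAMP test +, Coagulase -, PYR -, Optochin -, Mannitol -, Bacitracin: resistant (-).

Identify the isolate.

Streptococcus agalactiae

Mannitol -: excludes Enterococcus faecium, Enterococcus faecalis, Staphylococcus aureus — 6 left.
CAMP test +: excludes 5 organisms — 1 left.
Optochin -: the one remaining candidate is consistent.
PYR -: the one remaining candidate is consistent.
Coagulase -: the one remaining candidate is consistent.
6.5% NaCl -: the one remaining candidate is consistent.
Bacitracin -: the one remaining candidate is consistent.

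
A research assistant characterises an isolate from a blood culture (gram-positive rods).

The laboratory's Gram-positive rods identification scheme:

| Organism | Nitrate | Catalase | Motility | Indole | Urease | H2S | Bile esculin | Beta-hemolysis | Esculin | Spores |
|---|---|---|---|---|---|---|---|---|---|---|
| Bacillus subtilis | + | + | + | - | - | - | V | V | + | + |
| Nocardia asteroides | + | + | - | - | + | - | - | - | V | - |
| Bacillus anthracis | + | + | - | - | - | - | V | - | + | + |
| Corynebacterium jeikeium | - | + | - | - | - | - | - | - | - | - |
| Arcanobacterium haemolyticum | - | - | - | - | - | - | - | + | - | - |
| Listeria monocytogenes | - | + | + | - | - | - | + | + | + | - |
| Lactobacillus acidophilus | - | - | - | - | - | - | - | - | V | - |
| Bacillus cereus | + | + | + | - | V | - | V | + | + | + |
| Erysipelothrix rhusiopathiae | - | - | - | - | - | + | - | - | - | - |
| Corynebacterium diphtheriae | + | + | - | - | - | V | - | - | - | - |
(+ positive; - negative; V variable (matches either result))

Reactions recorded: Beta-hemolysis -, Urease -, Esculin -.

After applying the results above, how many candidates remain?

Beta-hemolysis -: excludes Arcanobacterium haemolyticum, Listeria monocytogenes, Bacillus cereus — 7 left.
Urease -: excludes Nocardia asteroides — 6 left.
Esculin -: excludes Bacillus subtilis, Bacillus anthracis — 4 left.
Still consistent: Corynebacterium diphtheriae, Corynebacterium jeikeium, Erysipelothrix rhusiopathiae, Lactobacillus acidophilus.

4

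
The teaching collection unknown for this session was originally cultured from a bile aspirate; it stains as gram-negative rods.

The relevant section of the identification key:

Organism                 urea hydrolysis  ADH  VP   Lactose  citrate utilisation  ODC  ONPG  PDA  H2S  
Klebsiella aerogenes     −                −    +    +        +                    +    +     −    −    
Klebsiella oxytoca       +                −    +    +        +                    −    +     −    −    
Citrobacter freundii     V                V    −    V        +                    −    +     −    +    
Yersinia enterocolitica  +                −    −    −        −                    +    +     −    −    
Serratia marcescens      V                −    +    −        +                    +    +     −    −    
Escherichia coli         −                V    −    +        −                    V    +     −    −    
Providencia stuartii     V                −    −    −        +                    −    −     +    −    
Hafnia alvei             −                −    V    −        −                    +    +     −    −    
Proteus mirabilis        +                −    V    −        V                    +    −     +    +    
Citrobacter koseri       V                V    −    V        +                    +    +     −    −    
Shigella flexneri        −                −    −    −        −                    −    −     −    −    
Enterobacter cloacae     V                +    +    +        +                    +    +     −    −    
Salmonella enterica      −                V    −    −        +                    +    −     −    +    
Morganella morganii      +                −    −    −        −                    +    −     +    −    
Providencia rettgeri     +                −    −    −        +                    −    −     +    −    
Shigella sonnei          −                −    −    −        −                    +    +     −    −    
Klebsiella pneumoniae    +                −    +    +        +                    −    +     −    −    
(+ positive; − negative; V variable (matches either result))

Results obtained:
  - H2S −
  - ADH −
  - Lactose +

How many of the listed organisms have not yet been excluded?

Lactose +: excludes 10 organisms — 7 left.
ADH −: excludes Enterobacter cloacae — 6 left.
H2S −: excludes Citrobacter freundii — 5 left.
Still consistent: Citrobacter koseri, Escherichia coli, Klebsiella aerogenes, Klebsiella oxytoca, Klebsiella pneumoniae.

5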